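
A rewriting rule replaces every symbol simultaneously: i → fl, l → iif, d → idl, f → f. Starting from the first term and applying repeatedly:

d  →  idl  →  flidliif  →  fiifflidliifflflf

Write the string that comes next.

Replace each of the 17 characters of fiifflidliifflflf in place — f fl fl f f iif fl idl iif fl fl f f iif f iif f — and concatenate.

fflflffiifflidliifflflffiiffiiff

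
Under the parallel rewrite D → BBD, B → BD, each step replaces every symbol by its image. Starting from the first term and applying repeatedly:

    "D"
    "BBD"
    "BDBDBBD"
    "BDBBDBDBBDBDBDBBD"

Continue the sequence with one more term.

Rewriting the 17 symbols of BDBBDBDBBDBDBDBBD one by one yields BD BBD BD BD BBD BD BBD BD BD BBD BD BBD BD BBD BD BD BBD; concatenated:

BDBBDBDBDBBDBDBBDBDBDBBDBDBBDBDBBDBDBDBBD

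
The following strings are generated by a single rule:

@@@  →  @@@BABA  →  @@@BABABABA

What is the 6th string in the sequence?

Each term is the previous one with BABA appended.
From @@@BABABABA, 3 further steps: @@@BABABABA → @@@BABABABABABA → @@@BABABABABABABABA → (answer).

@@@BABABABABABABABABABA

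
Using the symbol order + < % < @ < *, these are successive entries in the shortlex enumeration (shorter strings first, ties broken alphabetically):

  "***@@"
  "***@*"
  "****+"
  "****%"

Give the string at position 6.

*****

Stepping forward 2 times from ****%: ****% → ****@, then the target.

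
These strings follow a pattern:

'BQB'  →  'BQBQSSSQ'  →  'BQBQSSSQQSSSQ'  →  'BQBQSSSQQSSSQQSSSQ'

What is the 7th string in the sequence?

Each term is the previous one with QSSSQ appended.
From BQBQSSSQQSSSQQSSSQ, 3 further steps: BQBQSSSQQSSSQQSSSQ → BQBQSSSQQSSSQQSSSQQSSSQ → BQBQSSSQQSSSQQSSSQQSSSQQSSSQ → (answer).

BQBQSSSQQSSSQQSSSQQSSSQQSSSQQSSSQ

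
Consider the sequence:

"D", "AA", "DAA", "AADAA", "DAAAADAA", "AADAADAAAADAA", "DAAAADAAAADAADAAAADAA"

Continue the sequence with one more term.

Each term (from the third on) is the two preceding terms concatenated in order: term 3 = D·AA = DAA.
Continuing: AADAADAAAADAA · DAAAADAAAADAADAAAADAA gives term 8.

AADAADAAAADAADAAAADAAAADAADAAAADAA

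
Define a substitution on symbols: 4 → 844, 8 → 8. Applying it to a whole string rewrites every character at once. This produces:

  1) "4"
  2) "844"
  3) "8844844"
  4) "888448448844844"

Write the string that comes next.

8888448448844844888448448844844

φ(888448448844844) expands symbol-by-symbol to 8 8 8 844 844 8 844 844 8 8 844 844 8 844 844; joining the 15 pieces gives the next term.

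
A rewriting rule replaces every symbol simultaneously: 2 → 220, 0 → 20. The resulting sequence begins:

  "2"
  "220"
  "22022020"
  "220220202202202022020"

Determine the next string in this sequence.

φ(220220202202202022020) expands symbol-by-symbol to 220 220 20 220 220 20 220 20 220 220 20 220 220 20 220 20 220 220 20 220 20; joining the 21 pieces gives the next term.

2202202022022020220202202202022022020220202202202022020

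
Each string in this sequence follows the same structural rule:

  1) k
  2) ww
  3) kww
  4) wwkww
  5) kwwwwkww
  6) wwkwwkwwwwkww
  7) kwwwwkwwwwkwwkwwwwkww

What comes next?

From term 3 onward, concatenate the second-to-last term with the last: k·ww = kww, ww·kww = wwkww, …
The next term joins wwkwwkwwwwkww and kwwwwkwwwwkwwkwwwwkww.

wwkwwkwwwwkwwkwwwwkwwwwkwwkwwwwkww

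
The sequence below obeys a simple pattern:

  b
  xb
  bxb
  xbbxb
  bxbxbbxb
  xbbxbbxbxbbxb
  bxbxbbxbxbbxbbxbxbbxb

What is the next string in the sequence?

xbbxbbxbxbbxbbxbxbbxbxbbxbbxbxbbxb

Each term (from the third on) is the two preceding terms concatenated in order: term 3 = b·xb = bxb.
The next term joins xbbxbbxbxbbxb and bxbxbbxbxbbxbbxbxbbxb.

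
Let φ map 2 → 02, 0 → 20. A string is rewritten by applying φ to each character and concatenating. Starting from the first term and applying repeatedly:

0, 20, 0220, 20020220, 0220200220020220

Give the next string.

φ(0220200220020220) expands symbol-by-symbol to 20 02 02 20 02 20 20 02 02 20 20 02 20 02 02 20; joining the 16 pieces gives the next term.

20020220022020020220200220020220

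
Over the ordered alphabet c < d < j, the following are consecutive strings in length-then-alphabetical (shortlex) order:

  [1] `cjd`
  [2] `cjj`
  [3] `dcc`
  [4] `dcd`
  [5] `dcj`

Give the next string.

ddc

Find the rightmost character of dcj below j, bump it to the next letter, and reset everything to its right to c.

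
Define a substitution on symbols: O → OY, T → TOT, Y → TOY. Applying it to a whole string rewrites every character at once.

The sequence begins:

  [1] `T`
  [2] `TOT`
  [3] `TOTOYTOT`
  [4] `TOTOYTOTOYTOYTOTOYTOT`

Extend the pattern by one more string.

Replace each of the 21 characters of TOTOYTOTOYTOYTOTOYTOT in place — TOT OY TOT OY TOY TOT OY TOT OY TOY TOT OY TOY TOT OY TOT OY TOY TOT OY TOT — and concatenate.

TOTOYTOTOYTOYTOTOYTOTOYTOYTOTOYTOYTOTOYTOTOYTOYTOTOYTOT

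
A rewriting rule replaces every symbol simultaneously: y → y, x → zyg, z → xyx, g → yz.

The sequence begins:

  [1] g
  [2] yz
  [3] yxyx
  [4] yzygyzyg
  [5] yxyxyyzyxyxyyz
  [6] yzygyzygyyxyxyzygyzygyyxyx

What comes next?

Rewriting the 26 symbols of yzygyzygyyxyxyzygyzygyyxyx one by one yields y xyx y yz y xyx y yz y y zyg y zyg y xyx y yz y xyx y yz y y zyg y zyg; concatenated:

yxyxyyzyxyxyyzyyzygyzygyxyxyyzyxyxyyzyyzygyzyg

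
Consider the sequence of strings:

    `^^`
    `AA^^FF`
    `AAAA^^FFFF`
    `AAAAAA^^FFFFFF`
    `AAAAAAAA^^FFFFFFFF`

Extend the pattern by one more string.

Each term wraps the previous one in AA on the left and FF on the right.
So the next term is AA·AAAAAAAA^^FFFFFFFF·FF.

AAAAAAAAAA^^FFFFFFFFFF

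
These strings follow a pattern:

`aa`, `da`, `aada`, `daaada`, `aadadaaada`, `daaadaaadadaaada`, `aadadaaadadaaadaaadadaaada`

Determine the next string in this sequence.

Each term (from the third on) is the two preceding terms concatenated in order: term 3 = aa·da = aada.
Continuing: daaadaaadadaaada · aadadaaadadaaadaaadadaaada gives term 8.

daaadaaadadaaadaaadadaaadadaaadaaadadaaada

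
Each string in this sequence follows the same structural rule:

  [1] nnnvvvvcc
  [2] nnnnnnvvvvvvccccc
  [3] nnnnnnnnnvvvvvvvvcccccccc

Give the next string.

nnnnnnnnnnnnvvvvvvvvvvccccccccccc

Term n consists of 3n n's, followed by 2n+2 v's, followed by 3n-1 c's (n = 1, 2, …).
Setting n = 4 gives 12, 10, 11 characters in each block.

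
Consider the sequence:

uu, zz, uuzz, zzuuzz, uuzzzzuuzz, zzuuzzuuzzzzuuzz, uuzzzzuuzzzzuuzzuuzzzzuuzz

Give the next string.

From term 3 onward, concatenate the second-to-last term with the last: uu·zz = uuzz, zz·uuzz = zzuuzz, …
Continuing: zzuuzzuuzzzzuuzz · uuzzzzuuzzzzuuzzuuzzzzuuzz gives term 8.

zzuuzzuuzzzzuuzzuuzzzzuuzzzzuuzzuuzzzzuuzz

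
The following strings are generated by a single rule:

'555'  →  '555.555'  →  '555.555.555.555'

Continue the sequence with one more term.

555.555.555.555.555.555.555.555

Each string is two copies of the previous one joined by '.'.
One more doubling of 555.555.555.555 gives the answer.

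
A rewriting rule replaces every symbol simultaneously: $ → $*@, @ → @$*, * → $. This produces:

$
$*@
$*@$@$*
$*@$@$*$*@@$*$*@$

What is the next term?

Rewriting the 17 symbols of $*@$@$*$*@@$*$*@$ one by one yields $*@ $ @$* $*@ @$* $*@ $ $*@ $ @$* @$* $*@ $ $*@ $ @$* $*@; concatenated:

$*@$@$*$*@@$*$*@$$*@$@$*@$*$*@$$*@$@$*$*@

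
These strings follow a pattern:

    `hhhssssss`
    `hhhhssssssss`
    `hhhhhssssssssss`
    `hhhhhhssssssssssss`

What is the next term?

hhhhhhhssssssssssssss

Each string has the form h^{n} s^{2n}, where the shown terms are n = 3, 4, 5, 6.
At n = 7 the blocks have lengths 7, 14.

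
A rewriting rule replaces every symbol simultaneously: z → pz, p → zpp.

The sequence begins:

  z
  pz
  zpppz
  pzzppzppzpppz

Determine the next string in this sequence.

Replace each of the 13 characters of pzzppzppzpppz in place — zpp pz pz zpp zpp pz zpp zpp pz zpp zpp zpp pz — and concatenate.

zpppzpzzppzpppzzppzpppzzppzppzpppz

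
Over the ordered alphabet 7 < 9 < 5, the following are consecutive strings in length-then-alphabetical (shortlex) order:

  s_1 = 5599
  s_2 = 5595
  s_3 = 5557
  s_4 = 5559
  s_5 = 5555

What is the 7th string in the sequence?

Continuing the enumeration 2 steps past 5555: 5555 → 77777 → (answer).

77779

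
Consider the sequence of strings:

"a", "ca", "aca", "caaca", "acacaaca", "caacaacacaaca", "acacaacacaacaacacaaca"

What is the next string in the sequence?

caacaacacaacaacacaacacaacaacacaaca

From term 3 onward, concatenate the second-to-last term with the last: a·ca = aca, ca·aca = caaca, …
The next term joins caacaacacaaca and acacaacacaacaacacaaca.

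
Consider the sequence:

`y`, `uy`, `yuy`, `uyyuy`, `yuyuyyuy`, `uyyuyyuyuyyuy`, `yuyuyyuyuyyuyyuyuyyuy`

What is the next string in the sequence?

Each term (from the third on) is the two preceding terms concatenated in order: term 3 = y·uy = yuy.
So term 8 is uyyuyyuyuyyuy·yuyuyyuyuyyuyyuyuyyuy.

uyyuyyuyuyyuyyuyuyyuyuyyuyyuyuyyuy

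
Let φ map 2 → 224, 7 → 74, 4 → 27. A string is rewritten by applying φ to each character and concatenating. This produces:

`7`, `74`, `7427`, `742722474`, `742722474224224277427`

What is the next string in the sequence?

742722474224224277427224224272242242722474742722474

φ(742722474224224277427) expands symbol-by-symbol to 74 27 224 74 224 224 27 74 27 224 224 27 224 224 27 224 74 74 27 224 74; joining the 21 pieces gives the next term.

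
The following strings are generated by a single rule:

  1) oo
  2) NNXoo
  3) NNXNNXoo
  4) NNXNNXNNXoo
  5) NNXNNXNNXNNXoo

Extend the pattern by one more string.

The strings grow by a fixed prefix NNX each time.
One more step from NNXNNXNNXNNXoo gives the answer.

NNXNNXNNXNNXNNXoo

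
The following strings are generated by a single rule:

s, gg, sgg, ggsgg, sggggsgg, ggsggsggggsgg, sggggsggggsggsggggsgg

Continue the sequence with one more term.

From term 3 onward, concatenate the second-to-last term with the last: s·gg = sgg, gg·sgg = ggsgg, …
So term 8 is ggsggsggggsgg·sggggsggggsggsggggsgg.

ggsggsggggsggsggggsggggsggsggggsgg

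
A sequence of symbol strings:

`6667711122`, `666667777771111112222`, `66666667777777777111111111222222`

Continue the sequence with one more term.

6666666667777777777777711111111111122222222

Term n consists of 2n+1 6's, followed by 4n-2 7's, followed by 3n 1's, followed by 2n 2's (n = 1, 2, …).
At n = 4 the blocks have lengths 9, 14, 12, 8.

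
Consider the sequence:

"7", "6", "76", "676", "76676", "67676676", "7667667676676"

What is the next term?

This is a Fibonacci-style word recurrence s(k) = s(k−2)·s(k−1): e.g. 7·6 = 76.
The next term joins 67676676 and 7667667676676.

676766767667667676676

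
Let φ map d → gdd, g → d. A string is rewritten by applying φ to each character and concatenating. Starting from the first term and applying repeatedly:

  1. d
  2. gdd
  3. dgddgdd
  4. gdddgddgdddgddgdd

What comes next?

Rewriting the 17 symbols of gdddgddgdddgddgdd one by one yields d gdd gdd gdd d gdd gdd d gdd gdd gdd d gdd gdd d gdd gdd; concatenated:

dgddgddgdddgddgdddgddgddgdddgddgdddgddgdd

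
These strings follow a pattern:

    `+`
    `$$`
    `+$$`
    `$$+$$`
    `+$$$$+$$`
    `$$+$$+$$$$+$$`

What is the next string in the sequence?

+$$$$+$$$$+$$+$$$$+$$

Each term (from the third on) is the two preceding terms concatenated in order: term 3 = +·$$ = +$$.
Continuing: +$$$$+$$ · $$+$$+$$$$+$$ gives term 7.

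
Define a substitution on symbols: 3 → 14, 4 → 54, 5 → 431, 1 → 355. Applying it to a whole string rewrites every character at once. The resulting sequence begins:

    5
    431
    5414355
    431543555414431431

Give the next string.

Rewriting the 18 symbols of 431543555414431431 one by one yields 54 14 355 431 54 14 431 431 431 54 355 54 54 14 355 54 14 355; concatenated:

54143554315414431431431543555454143555414355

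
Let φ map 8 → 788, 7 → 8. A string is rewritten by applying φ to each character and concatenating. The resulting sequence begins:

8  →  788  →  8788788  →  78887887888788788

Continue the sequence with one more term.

87887887888788788878878878887887888788788

Applying the rule to each of the 17 symbols of 78887887888788788 gives the pieces 8 788 788 788 8 788 788 8 788 788 788 8 788 788 8 788 788, which concatenate to the answer.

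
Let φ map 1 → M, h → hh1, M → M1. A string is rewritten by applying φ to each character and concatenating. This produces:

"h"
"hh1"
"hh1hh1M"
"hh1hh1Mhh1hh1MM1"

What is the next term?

φ(hh1hh1Mhh1hh1MM1) expands symbol-by-symbol to hh1 hh1 M hh1 hh1 M M1 hh1 hh1 M hh1 hh1 M M1 M1 M; joining the 16 pieces gives the next term.

hh1hh1Mhh1hh1MM1hh1hh1Mhh1hh1MM1M1M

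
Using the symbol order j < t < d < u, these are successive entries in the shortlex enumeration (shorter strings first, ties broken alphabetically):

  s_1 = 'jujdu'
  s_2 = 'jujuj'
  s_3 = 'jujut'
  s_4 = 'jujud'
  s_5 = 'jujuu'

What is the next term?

jutjj

Find the rightmost character of jujuu below u, bump it to the next letter, and reset everything to its right to j.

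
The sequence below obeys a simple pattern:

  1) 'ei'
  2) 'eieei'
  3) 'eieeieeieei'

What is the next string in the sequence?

eieeieeieeieeieeieeieei

Each string is two copies of the previous one joined by 'e'.
One more doubling of eieeieeieei gives the answer.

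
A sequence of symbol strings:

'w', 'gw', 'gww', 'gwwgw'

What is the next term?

gwwgwgww

Each term (from the third on) is the previous term followed by the one before it: term 3 = gw·w = gww.
The next term joins gwwgw and gww.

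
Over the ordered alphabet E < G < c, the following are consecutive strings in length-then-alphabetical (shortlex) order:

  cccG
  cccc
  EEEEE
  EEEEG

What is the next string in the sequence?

EEEEc

Treat EEEEG as a base-3 numeral over the given alphabet and add one, carrying through any trailing c's.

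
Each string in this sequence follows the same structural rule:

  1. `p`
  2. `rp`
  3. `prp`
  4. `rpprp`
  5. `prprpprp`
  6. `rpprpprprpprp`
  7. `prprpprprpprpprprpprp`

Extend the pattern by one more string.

From term 3 onward, concatenate the second-to-last term with the last: p·rp = prp, rp·prp = rpprp, …
The next term joins rpprpprprpprp and prprpprprpprpprprpprp.

rpprpprprpprpprprpprprpprpprprpprp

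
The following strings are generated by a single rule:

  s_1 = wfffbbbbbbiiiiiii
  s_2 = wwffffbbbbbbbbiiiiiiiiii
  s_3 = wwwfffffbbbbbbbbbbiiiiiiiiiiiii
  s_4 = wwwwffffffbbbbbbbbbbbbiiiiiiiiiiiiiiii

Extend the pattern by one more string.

wwwwwfffffffbbbbbbbbbbbbbbiiiiiiiiiiiiiiiiiii

The n-th term is n-1 w's then n+1 f's then 2n+2 b's then 3n+1 i's, where the shown terms are n = 2, 3, 4, 5.
For the next term, n = 6, so the run lengths are 5, 7, 14, 19.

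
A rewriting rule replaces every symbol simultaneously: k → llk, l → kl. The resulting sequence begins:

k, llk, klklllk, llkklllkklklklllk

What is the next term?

Rewriting the 17 symbols of llkklllkklklklllk one by one yields kl kl llk llk kl kl kl llk llk kl llk kl llk kl kl kl llk; concatenated:

klklllkllkklklklllkllkklllkklllkklklklllk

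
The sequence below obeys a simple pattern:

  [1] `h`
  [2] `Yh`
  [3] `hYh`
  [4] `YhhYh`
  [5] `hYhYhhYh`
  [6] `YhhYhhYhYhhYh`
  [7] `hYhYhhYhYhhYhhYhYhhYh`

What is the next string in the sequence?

YhhYhhYhYhhYhhYhYhhYhYhhYhhYhYhhYh

From term 3 onward, concatenate the second-to-last term with the last: h·Yh = hYh, Yh·hYh = YhhYh, …
So term 8 is YhhYhhYhYhhYh·hYhYhhYhYhhYhhYhYhhYh.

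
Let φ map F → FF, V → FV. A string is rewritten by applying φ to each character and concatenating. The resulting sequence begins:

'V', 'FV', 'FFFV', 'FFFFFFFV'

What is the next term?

FFFFFFFFFFFFFFFV

Apply φ to FFFFFFFV symbol by symbol: F→FF, F→FF, F→FF, F→FF, F→FF, F→FF, F→FF, V→FV; joined: FF FF FF FF FF FF FF FV.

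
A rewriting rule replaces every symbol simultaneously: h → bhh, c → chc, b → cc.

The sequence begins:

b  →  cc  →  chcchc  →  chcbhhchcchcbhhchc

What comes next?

Applying the rule to each of the 18 symbols of chcbhhchcchcbhhchc gives the pieces chc bhh chc cc bhh bhh chc bhh chc chc bhh chc cc bhh bhh chc bhh chc, which concatenate to the answer.

chcbhhchcccbhhbhhchcbhhchcchcbhhchcccbhhbhhchcbhhchc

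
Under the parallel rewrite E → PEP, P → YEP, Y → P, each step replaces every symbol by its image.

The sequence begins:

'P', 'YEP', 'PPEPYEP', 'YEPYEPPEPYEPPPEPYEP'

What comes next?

Replace each of the 19 characters of YEPYEPPEPYEPPPEPYEP in place — P PEP YEP P PEP YEP YEP PEP YEP P PEP YEP YEP YEP PEP YEP P PEP YEP — and concatenate.

PPEPYEPPPEPYEPYEPPEPYEPPPEPYEPYEPYEPPEPYEPPPEPYEP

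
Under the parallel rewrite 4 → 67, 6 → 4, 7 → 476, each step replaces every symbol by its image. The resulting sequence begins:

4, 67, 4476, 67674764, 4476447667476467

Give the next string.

Applying the rule to each of the 16 symbols of 4476447667476467 gives the pieces 67 67 476 4 67 67 476 4 4 476 67 476 4 67 4 476, which concatenate to the answer.

67674764676747644476674764674476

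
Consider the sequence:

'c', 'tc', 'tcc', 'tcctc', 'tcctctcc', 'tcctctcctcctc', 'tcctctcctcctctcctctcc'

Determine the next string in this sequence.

tcctctcctcctctcctctcctcctctcctcctc

This is a Fibonacci-style word recurrence s(k) = s(k−1)·s(k−2): e.g. tc·c = tcc.
The next term joins tcctctcctcctctcctctcc and tcctctcctcctc.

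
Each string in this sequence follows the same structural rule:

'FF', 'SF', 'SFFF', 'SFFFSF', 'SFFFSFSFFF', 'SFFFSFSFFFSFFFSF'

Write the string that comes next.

From term 3 onward, concatenate the last term with the second-to-last: SF·FF = SFFF, SFFF·SF = SFFFSF, …
The next term joins SFFFSFSFFFSFFFSF and SFFFSFSFFF.

SFFFSFSFFFSFFFSFSFFFSFSFFF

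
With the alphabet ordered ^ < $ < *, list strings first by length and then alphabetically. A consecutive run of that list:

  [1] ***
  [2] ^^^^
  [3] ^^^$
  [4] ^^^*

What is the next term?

Find the rightmost character of ^^^* below *, bump it to the next letter, and reset everything to its right to ^.

^^$^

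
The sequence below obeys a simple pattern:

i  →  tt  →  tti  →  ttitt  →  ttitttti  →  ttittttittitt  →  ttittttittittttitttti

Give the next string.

This is a Fibonacci-style word recurrence s(k) = s(k−1)·s(k−2): e.g. tt·i = tti.
The next term joins ttittttittittttitttti and ttittttittitt.

ttittttittittttittttittittttittitt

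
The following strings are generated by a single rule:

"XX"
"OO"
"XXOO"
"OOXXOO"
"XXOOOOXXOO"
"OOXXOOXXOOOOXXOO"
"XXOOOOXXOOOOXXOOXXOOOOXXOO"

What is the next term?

OOXXOOXXOOOOXXOOXXOOOOXXOOOOXXOOXXOOOOXXOO

This is a Fibonacci-style word recurrence s(k) = s(k−2)·s(k−1): e.g. XX·OO = XXOO.
The next term joins OOXXOOXXOOOOXXOO and XXOOOOXXOOOOXXOOXXOOOOXXOO.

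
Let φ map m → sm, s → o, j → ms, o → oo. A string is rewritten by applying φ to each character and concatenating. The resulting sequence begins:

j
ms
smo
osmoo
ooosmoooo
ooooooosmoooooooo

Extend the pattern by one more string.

Applying the rule to each of the 17 symbols of ooooooosmoooooooo gives the pieces oo oo oo oo oo oo oo o sm oo oo oo oo oo oo oo oo, which concatenate to the answer.

ooooooooooooooosmoooooooooooooooo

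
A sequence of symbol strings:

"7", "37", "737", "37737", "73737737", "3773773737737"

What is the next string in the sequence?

From term 3 onward, concatenate the second-to-last term with the last: 7·37 = 737, 37·737 = 37737, …
Continuing: 73737737 · 3773773737737 gives term 7.

737377373773773737737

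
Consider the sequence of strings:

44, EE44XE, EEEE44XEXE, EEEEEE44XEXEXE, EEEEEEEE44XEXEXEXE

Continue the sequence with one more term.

EEEEEEEEEE44XEXEXEXEXE

s(k+1) = EE·s(k)·XE, so each term gains EE as a prefix and XE as a suffix.
So the next term is EE·EEEEEEEE44XEXEXEXE·XE.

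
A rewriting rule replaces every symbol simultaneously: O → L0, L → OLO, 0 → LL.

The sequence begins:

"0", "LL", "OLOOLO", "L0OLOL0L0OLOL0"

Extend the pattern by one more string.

Replace each of the 14 characters of L0OLOL0L0OLOL0 in place — OLO LL L0 OLO L0 OLO LL OLO LL L0 OLO L0 OLO LL — and concatenate.

OLOLLL0OLOL0OLOLLOLOLLL0OLOL0OLOLL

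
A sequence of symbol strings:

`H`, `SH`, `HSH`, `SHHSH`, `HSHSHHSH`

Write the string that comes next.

SHHSHHSHSHHSH

This is a Fibonacci-style word recurrence s(k) = s(k−2)·s(k−1): e.g. H·SH = HSH.
So term 6 is SHHSH·HSHSHHSH.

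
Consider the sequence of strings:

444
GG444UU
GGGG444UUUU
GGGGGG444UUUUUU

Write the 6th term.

Each term wraps the previous one in GG on the left and UU on the right.
From GGGGGG444UUUUUU, 2 further steps: GGGGGG444UUUUUU → GGGGGGGG444UUUUUUUU → (answer).

GGGGGGGGGG444UUUUUUUUUU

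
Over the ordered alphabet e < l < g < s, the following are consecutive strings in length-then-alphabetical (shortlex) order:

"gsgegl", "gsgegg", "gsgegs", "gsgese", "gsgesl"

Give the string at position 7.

Stepping forward 2 times from gsgesl: gsgesl → gsgesg, then the target.

gsgess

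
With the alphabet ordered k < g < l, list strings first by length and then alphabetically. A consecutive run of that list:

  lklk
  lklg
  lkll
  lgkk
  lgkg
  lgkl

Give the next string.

Treat lgkl as a base-3 numeral over the given alphabet and add one, carrying through any trailing l's.

lggk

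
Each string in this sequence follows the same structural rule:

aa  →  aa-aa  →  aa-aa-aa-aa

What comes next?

s(k+1) = s(k)·-·s(k) — each term doubles the last with '-' between the halves.
One more doubling of aa-aa-aa-aa gives the answer.

aa-aa-aa-aa-aa-aa-aa-aa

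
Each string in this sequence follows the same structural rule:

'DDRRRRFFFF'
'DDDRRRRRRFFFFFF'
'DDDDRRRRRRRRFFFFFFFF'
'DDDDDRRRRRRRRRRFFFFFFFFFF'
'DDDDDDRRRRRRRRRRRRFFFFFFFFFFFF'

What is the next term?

DDDDDDDRRRRRRRRRRRRRRFFFFFFFFFFFFFF

Each string has the form D^{n} R^{2n} F^{2n}, where the shown terms are n = 2, 3, 4, 5, 6.
Setting n = 7 gives 7, 14, 14 characters in each block.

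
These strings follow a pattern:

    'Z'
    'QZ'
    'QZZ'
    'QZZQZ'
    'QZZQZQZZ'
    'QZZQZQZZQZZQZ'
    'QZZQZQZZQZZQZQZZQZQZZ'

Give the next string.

QZZQZQZZQZZQZQZZQZQZZQZZQZQZZQZZQZ

From term 3 onward, concatenate the last term with the second-to-last: QZ·Z = QZZ, QZZ·QZ = QZZQZ, …
The next term joins QZZQZQZZQZZQZQZZQZQZZ and QZZQZQZZQZZQZ.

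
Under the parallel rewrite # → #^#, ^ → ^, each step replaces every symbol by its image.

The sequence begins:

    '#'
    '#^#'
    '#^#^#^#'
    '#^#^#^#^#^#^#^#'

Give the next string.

#^#^#^#^#^#^#^#^#^#^#^#^#^#^#^#

Replace each of the 15 characters of #^#^#^#^#^#^#^# in place — #^# ^ #^# ^ #^# ^ #^# ^ #^# ^ #^# ^ #^# ^ #^# — and concatenate.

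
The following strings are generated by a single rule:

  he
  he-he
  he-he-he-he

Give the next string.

Every step duplicates the string with '-' between the halves.
Doubling he-he-he-he with '-' between the halves:

he-he-he-he-he-he-he-he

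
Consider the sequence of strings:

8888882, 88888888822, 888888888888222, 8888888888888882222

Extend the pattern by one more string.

88888888888888888822222

Reading off run lengths: 8 runs 6, 9, 12, 15; 2 runs 1, 2, 3, 4 — each is linear in n, where the shown terms are n = 2, 3, 4, 5.
Setting n = 6 gives 18, 5 characters in each block.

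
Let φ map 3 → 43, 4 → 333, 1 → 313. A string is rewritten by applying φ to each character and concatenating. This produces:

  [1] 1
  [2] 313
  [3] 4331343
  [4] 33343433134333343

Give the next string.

Replace each of the 17 characters of 33343433134333343 in place — 43 43 43 333 43 333 43 43 313 43 333 43 43 43 43 333 43 — and concatenate.

434343333433334343313433334343434333343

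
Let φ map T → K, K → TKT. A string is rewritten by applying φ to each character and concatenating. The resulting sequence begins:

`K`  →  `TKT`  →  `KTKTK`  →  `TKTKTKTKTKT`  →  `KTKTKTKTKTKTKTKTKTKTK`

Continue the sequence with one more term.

Applying the rule to each of the 21 symbols of KTKTKTKTKTKTKTKTKTKTK gives the pieces TKT K TKT K TKT K TKT K TKT K TKT K TKT K TKT K TKT K TKT K TKT, which concatenate to the answer.

TKTKTKTKTKTKTKTKTKTKTKTKTKTKTKTKTKTKTKTKTKT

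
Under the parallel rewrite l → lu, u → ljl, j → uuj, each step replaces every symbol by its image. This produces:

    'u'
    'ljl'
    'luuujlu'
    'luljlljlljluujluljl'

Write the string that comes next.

Applying the rule to each of the 19 symbols of luljlljlljluujluljl gives the pieces lu ljl lu uuj lu lu uuj lu lu uuj lu ljl ljl uuj lu ljl lu uuj lu, which concatenate to the answer.

luljlluuujluluuujluluuujluljlljluujluljlluuujlu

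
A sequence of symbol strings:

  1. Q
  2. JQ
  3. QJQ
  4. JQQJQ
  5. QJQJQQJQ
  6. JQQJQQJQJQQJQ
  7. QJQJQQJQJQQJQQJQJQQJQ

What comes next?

This is a Fibonacci-style word recurrence s(k) = s(k−2)·s(k−1): e.g. Q·JQ = QJQ.
Continuing: JQQJQQJQJQQJQ · QJQJQQJQJQQJQQJQJQQJQ gives term 8.

JQQJQQJQJQQJQQJQJQQJQJQQJQQJQJQQJQ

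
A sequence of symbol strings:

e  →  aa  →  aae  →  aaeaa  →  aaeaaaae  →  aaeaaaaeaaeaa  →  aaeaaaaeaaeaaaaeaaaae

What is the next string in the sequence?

aaeaaaaeaaeaaaaeaaaaeaaeaaaaeaaeaa

Each term (from the third on) is the previous term followed by the one before it: term 3 = aa·e = aae.
The next term joins aaeaaaaeaaeaaaaeaaaae and aaeaaaaeaaeaa.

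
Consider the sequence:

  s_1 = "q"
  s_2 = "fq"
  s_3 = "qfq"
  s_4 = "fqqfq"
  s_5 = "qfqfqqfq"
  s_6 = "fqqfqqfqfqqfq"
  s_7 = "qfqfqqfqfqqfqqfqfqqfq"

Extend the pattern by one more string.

This is a Fibonacci-style word recurrence s(k) = s(k−2)·s(k−1): e.g. q·fq = qfq.
The next term joins fqqfqqfqfqqfq and qfqfqqfqfqqfqqfqfqqfq.

fqqfqqfqfqqfqqfqfqqfqfqqfqqfqfqqfq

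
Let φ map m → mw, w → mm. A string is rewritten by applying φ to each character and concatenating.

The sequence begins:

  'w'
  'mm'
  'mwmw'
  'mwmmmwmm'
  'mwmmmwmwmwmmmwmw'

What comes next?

mwmmmwmwmwmmmwmmmwmmmwmwmwmmmwmm

Replace each of the 16 characters of mwmmmwmwmwmmmwmw in place — mw mm mw mw mw mm mw mm mw mm mw mw mw mm mw mm — and concatenate.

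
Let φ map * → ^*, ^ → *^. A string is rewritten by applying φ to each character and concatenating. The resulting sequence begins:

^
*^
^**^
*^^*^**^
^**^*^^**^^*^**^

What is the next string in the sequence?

*^^*^**^^**^*^^*^**^*^^**^^*^**^

Applying the rule to each of the 16 symbols of ^**^*^^**^^*^**^ gives the pieces *^ ^* ^* *^ ^* *^ *^ ^* ^* *^ *^ ^* *^ ^* ^* *^, which concatenate to the answer.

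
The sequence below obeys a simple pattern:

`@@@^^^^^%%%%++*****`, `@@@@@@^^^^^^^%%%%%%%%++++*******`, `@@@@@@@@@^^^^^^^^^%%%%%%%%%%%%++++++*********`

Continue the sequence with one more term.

Reading off run lengths: @ runs 3, 6, 9; ^ runs 5, 7, 9; % runs 4, 8, 12; + runs 2, 4, 6; * runs 5, 7, 9 — each is linear in n (n = 1, 2, …).
Setting n = 4 gives 12, 11, 16, 8, 11 characters in each block.

@@@@@@@@@@@@^^^^^^^^^^^%%%%%%%%%%%%%%%%++++++++***********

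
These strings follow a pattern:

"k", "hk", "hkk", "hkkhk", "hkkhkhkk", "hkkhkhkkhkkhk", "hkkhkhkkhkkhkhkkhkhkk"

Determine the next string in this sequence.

This is a Fibonacci-style word recurrence s(k) = s(k−1)·s(k−2): e.g. hk·k = hkk.
Continuing: hkkhkhkkhkkhkhkkhkhkk · hkkhkhkkhkkhk gives term 8.

hkkhkhkkhkkhkhkkhkhkkhkkhkhkkhkkhk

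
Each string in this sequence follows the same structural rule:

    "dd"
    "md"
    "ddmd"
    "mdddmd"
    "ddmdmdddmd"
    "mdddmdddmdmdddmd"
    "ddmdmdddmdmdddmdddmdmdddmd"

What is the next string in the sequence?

Each term (from the third on) is the two preceding terms concatenated in order: term 3 = dd·md = ddmd.
The next term joins mdddmdddmdmdddmd and ddmdmdddmdmdddmdddmdmdddmd.

mdddmdddmdmdddmdddmdmdddmdmdddmdddmdmdddmd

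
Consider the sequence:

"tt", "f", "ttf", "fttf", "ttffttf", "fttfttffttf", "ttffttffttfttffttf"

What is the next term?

From term 3 onward, concatenate the second-to-last term with the last: tt·f = ttf, f·ttf = fttf, …
The next term joins fttfttffttf and ttffttffttfttffttf.

fttfttffttfttffttffttfttffttf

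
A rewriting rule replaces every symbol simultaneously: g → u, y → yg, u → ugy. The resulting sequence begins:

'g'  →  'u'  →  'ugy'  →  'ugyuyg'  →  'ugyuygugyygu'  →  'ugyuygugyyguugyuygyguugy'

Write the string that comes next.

Applying the rule to each of the 24 symbols of ugyuygugyyguugyuygyguugy gives the pieces ugy u yg ugy yg u ugy u yg yg u ugy ugy u yg ugy yg u yg u ugy ugy u yg, which concatenate to the answer.

ugyuygugyyguugyuygyguugyugyuygugyyguyguugyugyuyg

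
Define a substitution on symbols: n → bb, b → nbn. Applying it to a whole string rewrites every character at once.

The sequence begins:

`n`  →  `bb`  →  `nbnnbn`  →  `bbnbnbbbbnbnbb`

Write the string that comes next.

Rewriting the 14 symbols of bbnbnbbbbnbnbb one by one yields nbn nbn bb nbn bb nbn nbn nbn nbn bb nbn bb nbn nbn; concatenated:

nbnnbnbbnbnbbnbnnbnnbnnbnbbnbnbbnbnnbn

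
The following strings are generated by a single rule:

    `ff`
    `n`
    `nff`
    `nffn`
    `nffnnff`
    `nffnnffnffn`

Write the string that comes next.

nffnnffnffnnffnnff

Each term (from the third on) is the previous term followed by the one before it: term 3 = n·ff = nff.
The next term joins nffnnffnffn and nffnnff.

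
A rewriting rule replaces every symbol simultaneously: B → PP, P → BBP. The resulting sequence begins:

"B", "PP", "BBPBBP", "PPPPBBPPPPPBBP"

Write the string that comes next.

Rewriting the 14 symbols of PPPPBBPPPPPBBP one by one yields BBP BBP BBP BBP PP PP BBP BBP BBP BBP BBP PP PP BBP; concatenated:

BBPBBPBBPBBPPPPPBBPBBPBBPBBPBBPPPPPBBP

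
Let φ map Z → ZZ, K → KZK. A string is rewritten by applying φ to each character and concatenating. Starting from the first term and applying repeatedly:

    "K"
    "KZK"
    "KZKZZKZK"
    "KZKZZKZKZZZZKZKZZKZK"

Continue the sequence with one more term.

Rewriting the 20 symbols of KZKZZKZKZZZZKZKZZKZK one by one yields KZK ZZ KZK ZZ ZZ KZK ZZ KZK ZZ ZZ ZZ ZZ KZK ZZ KZK ZZ ZZ KZK ZZ KZK; concatenated:

KZKZZKZKZZZZKZKZZKZKZZZZZZZZKZKZZKZKZZZZKZKZZKZK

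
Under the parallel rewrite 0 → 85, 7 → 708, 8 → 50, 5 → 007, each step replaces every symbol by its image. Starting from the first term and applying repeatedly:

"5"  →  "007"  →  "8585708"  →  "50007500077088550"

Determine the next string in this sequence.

Applying the rule to each of the 17 symbols of 50007500077088550 gives the pieces 007 85 85 85 708 007 85 85 85 708 708 85 50 50 007 007 85, which concatenate to the answer.

00785858570800785858570870885505000700785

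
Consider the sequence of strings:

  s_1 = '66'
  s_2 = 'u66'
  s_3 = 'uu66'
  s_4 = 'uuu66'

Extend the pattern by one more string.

Every step adds u at the front: s(k+1) = u·s(k).
One more step from uuu66 gives the answer.

uuuu66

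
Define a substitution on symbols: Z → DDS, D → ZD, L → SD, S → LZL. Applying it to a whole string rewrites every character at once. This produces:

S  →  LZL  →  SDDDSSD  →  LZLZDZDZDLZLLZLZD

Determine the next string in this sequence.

Rewriting the 17 symbols of LZLZDZDZDLZLLZLZD one by one yields SD DDS SD DDS ZD DDS ZD DDS ZD SD DDS SD SD DDS SD DDS ZD; concatenated:

SDDDSSDDDSZDDDSZDDDSZDSDDDSSDSDDDSSDDDSZD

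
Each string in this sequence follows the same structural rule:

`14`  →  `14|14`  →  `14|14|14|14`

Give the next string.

s(k+1) = s(k)·|·s(k) — each term doubles the last with '|' between the halves.
One more doubling of 14|14|14|14 gives the answer.

14|14|14|14|14|14|14|14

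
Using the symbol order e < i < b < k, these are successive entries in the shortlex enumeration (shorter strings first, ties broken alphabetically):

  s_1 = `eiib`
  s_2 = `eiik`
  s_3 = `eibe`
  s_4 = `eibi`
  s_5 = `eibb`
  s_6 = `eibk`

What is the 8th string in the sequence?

Advancing 2 positions from eibk through eibk → eike reaches term 8.

eiki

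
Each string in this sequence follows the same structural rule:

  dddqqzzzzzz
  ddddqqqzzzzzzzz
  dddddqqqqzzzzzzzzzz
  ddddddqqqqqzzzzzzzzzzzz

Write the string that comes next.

dddddddqqqqqqzzzzzzzzzzzzzz

The n-th term is n d's then n-1 q's then 2n z's, where the shown terms are n = 3, 4, 5, 6.
At n = 7 the blocks have lengths 7, 6, 14.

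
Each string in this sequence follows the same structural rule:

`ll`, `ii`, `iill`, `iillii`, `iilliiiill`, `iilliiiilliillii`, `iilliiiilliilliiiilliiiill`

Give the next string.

This is a Fibonacci-style word recurrence s(k) = s(k−1)·s(k−2): e.g. ii·ll = iill.
The next term joins iilliiiilliilliiiilliiiill and iilliiiilliillii.

iilliiiilliilliiiilliiiilliilliiiilliillii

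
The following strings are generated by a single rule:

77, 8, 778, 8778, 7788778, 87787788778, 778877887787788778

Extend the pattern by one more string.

87787788778778877887787788778

Each term (from the third on) is the two preceding terms concatenated in order: term 3 = 77·8 = 778.
The next term joins 87787788778 and 778877887787788778.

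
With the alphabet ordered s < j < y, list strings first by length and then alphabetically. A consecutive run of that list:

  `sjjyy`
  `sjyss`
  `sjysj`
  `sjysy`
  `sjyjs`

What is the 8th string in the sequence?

sjyys

Advancing 3 positions from sjyjs through sjyjs → sjyjj → sjyjy reaches term 8.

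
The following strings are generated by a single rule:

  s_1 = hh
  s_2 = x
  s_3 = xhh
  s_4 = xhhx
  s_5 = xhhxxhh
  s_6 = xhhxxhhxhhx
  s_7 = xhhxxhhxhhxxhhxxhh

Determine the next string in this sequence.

Each term (from the third on) is the previous term followed by the one before it: term 3 = x·hh = xhh.
Continuing: xhhxxhhxhhxxhhxxhh · xhhxxhhxhhx gives term 8.

xhhxxhhxhhxxhhxxhhxhhxxhhxhhx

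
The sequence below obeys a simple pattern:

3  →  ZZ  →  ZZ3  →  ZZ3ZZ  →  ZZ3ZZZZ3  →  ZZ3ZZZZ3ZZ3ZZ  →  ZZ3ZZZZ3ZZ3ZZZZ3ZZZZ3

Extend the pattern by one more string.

Each term (from the third on) is the previous term followed by the one before it: term 3 = ZZ·3 = ZZ3.
So term 8 is ZZ3ZZZZ3ZZ3ZZZZ3ZZZZ3·ZZ3ZZZZ3ZZ3ZZ.

ZZ3ZZZZ3ZZ3ZZZZ3ZZZZ3ZZ3ZZZZ3ZZ3ZZ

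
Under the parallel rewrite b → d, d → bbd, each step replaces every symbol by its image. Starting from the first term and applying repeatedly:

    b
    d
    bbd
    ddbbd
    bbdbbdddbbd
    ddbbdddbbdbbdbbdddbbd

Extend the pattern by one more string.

bbdbbdddbbdbbdbbdddbbdddbbdddbbdbbdbbdddbbd

Applying the rule to each of the 21 symbols of ddbbdddbbdbbdbbdddbbd gives the pieces bbd bbd d d bbd bbd bbd d d bbd d d bbd d d bbd bbd bbd d d bbd, which concatenate to the answer.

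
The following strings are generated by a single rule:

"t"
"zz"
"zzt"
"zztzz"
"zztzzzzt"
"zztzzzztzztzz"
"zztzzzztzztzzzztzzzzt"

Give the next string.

Each term (from the third on) is the previous term followed by the one before it: term 3 = zz·t = zzt.
Continuing: zztzzzztzztzzzztzzzzt · zztzzzztzztzz gives term 8.

zztzzzztzztzzzztzzzztzztzzzztzztzz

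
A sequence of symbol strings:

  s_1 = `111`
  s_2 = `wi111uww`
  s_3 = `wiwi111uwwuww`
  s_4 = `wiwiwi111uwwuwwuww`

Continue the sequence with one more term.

Every step adds wi to the front and uww to the end of the previous string.
So the next term is wi·wiwiwi111uwwuwwuww·uww.

wiwiwiwi111uwwuwwuwwuww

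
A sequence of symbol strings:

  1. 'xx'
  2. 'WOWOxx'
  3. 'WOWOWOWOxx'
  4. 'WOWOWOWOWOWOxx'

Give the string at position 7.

WOWOWOWOWOWOWOWOWOWOWOWOxx

The strings grow by a fixed prefix WOWO each time.
From WOWOWOWOWOWOxx, 3 further steps: WOWOWOWOWOWOxx → WOWOWOWOWOWOWOWOxx → WOWOWOWOWOWOWOWOWOWOxx → (answer).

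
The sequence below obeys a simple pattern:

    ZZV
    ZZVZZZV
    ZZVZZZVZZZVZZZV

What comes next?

Each string is two copies of the previous one joined by 'Z'.
So the next term is two copies of ZZVZZZVZZZVZZZV with 'Z' between the halves.

ZZVZZZVZZZVZZZVZZZVZZZVZZZVZZZV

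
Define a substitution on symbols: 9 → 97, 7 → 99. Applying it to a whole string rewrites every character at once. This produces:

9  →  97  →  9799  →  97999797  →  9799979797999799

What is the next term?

Rewriting the 16 symbols of 9799979797999799 one by one yields 97 99 97 97 97 99 97 99 97 99 97 97 97 99 97 97; concatenated:

97999797979997999799979797999797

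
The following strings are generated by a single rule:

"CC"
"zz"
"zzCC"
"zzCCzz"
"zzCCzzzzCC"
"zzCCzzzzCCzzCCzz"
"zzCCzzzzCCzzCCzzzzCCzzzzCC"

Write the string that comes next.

zzCCzzzzCCzzCCzzzzCCzzzzCCzzCCzzzzCCzzCCzz

From term 3 onward, concatenate the last term with the second-to-last: zz·CC = zzCC, zzCC·zz = zzCCzz, …
The next term joins zzCCzzzzCCzzCCzzzzCCzzzzCC and zzCCzzzzCCzzCCzz.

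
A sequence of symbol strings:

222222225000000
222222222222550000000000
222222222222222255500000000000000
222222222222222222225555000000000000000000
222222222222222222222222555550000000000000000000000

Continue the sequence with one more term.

Each string has the form 2^{4n} 5^{n-1} 0^{4n-2}, where the shown terms are n = 2, 3, 4, 5, 6.
For the next term, n = 7, so the run lengths are 28, 6, 26.

222222222222222222222222222255555500000000000000000000000000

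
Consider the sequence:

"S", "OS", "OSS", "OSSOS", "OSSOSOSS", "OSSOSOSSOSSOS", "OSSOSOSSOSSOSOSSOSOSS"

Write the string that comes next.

From term 3 onward, concatenate the last term with the second-to-last: OS·S = OSS, OSS·OS = OSSOS, …
So term 8 is OSSOSOSSOSSOSOSSOSOSS·OSSOSOSSOSSOS.

OSSOSOSSOSSOSOSSOSOSSOSSOSOSSOSSOS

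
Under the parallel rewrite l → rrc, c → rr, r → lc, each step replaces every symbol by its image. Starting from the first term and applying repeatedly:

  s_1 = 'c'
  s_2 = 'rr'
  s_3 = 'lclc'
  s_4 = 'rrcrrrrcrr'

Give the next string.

Rewriting each symbol of rrcrrrrcrr: r→lc, r→lc, c→rr, r→lc, r→lc, r→lc, r→lc, c→rr, r→lc, r→lc, which concatenates to lc lc rr lc lc lc lc rr lc lc.

lclcrrlclclclcrrlclc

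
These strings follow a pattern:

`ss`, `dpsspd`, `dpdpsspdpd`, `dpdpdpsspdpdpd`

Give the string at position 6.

dpdpdpdpdpsspdpdpdpdpd

Every step adds dp to the front and pd to the end of the previous string.
From dpdpdpsspdpdpd, 2 further steps: dpdpdpsspdpdpd → dpdpdpdpsspdpdpdpd → (answer).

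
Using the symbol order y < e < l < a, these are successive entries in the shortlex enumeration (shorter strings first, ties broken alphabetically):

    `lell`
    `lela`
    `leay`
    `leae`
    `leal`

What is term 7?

Continuing the enumeration 2 steps past leal: leal → leaa → (answer).

llyy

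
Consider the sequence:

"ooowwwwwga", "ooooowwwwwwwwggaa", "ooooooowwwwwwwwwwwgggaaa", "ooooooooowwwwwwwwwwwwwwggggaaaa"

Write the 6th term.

Term n consists of 2n+1 o's, followed by 3n+2 w's, followed by n g's, followed by n a's (n = 1, 2, …).
Setting n = 6 gives 13, 20, 6, 6 characters in each block.

ooooooooooooowwwwwwwwwwwwwwwwwwwwggggggaaaaaa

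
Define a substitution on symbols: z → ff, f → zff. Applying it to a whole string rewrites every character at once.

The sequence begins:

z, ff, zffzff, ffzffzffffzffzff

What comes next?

Applying the rule to each of the 16 symbols of ffzffzffffzffzff gives the pieces zff zff ff zff zff ff zff zff zff zff ff zff zff ff zff zff, which concatenate to the answer.

zffzffffzffzffffzffzffzffzffffzffzffffzffzff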